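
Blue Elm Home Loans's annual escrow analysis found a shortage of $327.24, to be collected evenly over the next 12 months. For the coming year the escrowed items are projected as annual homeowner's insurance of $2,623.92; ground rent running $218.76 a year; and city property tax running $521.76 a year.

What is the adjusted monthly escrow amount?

Homeowner's insurance: $2,623.92
Ground rent: $218.76
City property tax: $521.76
Annual escrow total = $2,623.92 + $218.76 + $521.76 = $3,364.44
Monthly = $3,364.44 / 12 = $280.37
Monthly shortage recovery: $327.24 ÷ 12 = $27.27
New monthly escrow = $280.37 + $27.27 = $307.64

$307.64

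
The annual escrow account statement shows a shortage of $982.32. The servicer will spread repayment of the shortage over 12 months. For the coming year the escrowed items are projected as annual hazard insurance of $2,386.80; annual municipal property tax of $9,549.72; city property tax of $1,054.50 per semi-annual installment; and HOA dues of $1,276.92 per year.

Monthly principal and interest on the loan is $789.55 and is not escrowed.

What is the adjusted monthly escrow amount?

$1,358.73

Hazard insurance: $2,386.80 per year
Municipal property tax: $9,549.72 per year
City property tax: $1,054.50 × 2 = $2,109.00 per year
HOA dues: $1,276.92 per year
Yearly total = $15,322.44
Monthly escrow = $15,322.44 / 12 = $1,276.87
Shortage spread = $982.32 ÷ 12 = $81.86/mo
New monthly escrow = $1,276.87 + $81.86 = $1,358.73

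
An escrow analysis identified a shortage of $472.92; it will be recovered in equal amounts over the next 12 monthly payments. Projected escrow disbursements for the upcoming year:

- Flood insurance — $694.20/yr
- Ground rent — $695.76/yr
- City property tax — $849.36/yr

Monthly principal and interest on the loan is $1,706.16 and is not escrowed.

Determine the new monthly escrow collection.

$226.02

Flood insurance — $694.20 per year
Ground rent — $695.76 per year
City property tax — $849.36 per year
Combined annual = $694.20 + $695.76 + $849.36 = $2,239.32
Monthly escrow = $2,239.32 ÷ 12 = $186.61
Monthly shortage recovery: $472.92 / 12 = $39.41
New monthly escrow = $186.61 + $39.41 = $226.02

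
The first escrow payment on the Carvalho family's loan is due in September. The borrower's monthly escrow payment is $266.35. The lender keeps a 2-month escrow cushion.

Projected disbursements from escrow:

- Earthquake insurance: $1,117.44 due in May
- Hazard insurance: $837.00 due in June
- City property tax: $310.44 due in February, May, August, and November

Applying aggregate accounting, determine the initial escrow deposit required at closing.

Cushion = 2 × $266.35 = $532.70
Trial balance (start $0, +$266.35 each month, − disbursements):
  Sep: +$266.35 → $266.35
  Oct: +$266.35 → $532.70
  Nov: +$266.35 − $310.44 → $488.61
  Dec: +$266.35 → $754.96
  Jan: +$266.35 → $1,021.31
  Feb: +$266.35 − $310.44 → $977.22
  Mar: +$266.35 → $1,243.57
  Apr: +$266.35 → $1,509.92
  May: +$266.35 − $1,427.88 → $348.39
  Jun: +$266.35 − $837.00 → -$222.26
  Jul: +$266.35 → $44.09
  Aug: +$266.35 − $310.44 → $0.00
Lowest trial balance = -$222.26 (Jun)
Initial deposit = cushion − low point = $532.70 − (-$222.26) = $754.96

$754.96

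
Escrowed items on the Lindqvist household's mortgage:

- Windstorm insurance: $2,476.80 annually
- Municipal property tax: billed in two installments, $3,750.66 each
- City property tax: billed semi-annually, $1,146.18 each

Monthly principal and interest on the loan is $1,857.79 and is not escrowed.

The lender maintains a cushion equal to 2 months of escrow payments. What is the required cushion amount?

$2,045.08

Windstorm insurance = $2,476.80 per year
Municipal property tax = $3,750.66 × 2 = $7,501.32 per year
City property tax = $1,146.18 × 2 = $2,292.36 per year
Annual escrow total = $12,270.48
Monthly = $12,270.48 ÷ 12 = $1,022.54
Required cushion = 2 × $1,022.54 = $2,045.08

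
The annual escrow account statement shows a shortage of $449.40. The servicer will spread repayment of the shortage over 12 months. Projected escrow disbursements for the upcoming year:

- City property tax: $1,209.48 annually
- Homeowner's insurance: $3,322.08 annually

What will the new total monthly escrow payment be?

City property tax = $1,209.48 per year
Homeowner's insurance = $3,322.08 per year
Total per year = $1,209.48 + $3,322.08 = $4,531.56
Monthly escrow = $4,531.56 / 12 = $377.63
Monthly shortage recovery: $449.40 ÷ 12 = $37.45
New monthly escrow = $377.63 + $37.45 = $415.08

$415.08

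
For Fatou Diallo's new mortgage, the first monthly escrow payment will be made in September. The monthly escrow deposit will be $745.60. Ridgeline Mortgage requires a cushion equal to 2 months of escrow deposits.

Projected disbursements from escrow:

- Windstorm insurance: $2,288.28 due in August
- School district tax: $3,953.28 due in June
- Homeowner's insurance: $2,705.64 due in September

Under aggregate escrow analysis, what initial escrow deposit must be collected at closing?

Cushion = 2 × $745.60 = $1,491.20
Trial balance (start $0, +$745.60 each month, − disbursements):
  Sep: +$745.60 − $2,705.64 → -$1,960.04
  Oct: +$745.60 → -$1,214.44
  Nov: +$745.60 → -$468.84
  Dec: +$745.60 → $276.76
  Jan: +$745.60 → $1,022.36
  Feb: +$745.60 → $1,767.96
  Mar: +$745.60 → $2,513.56
  Apr: +$745.60 → $3,259.16
  May: +$745.60 → $4,004.76
  Jun: +$745.60 − $3,953.28 → $797.08
  Jul: +$745.60 → $1,542.68
  Aug: +$745.60 − $2,288.28 → $0.00
Lowest trial balance = -$1,960.04 (Sep)
Initial deposit = cushion − low point = $1,491.20 − (-$1,960.04) = $3,451.24

$3,451.24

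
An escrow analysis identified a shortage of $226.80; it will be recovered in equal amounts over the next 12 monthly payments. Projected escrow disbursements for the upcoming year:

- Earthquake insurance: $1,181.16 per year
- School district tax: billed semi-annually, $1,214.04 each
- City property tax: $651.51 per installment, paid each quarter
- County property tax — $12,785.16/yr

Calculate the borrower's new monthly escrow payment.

$1,602.27

Earthquake insurance — $1,181.16
School district tax — $1,214.04 × 2 = $2,428.08
City property tax — $651.51 × 4 = $2,606.04
County property tax — $12,785.16
Yearly total = $19,000.44
Monthly escrow = $19,000.44 / 12 = $1,583.37
Shortage spread = $226.80 ÷ 12 = $18.90/mo
New monthly escrow = $1,583.37 + $18.90 = $1,602.27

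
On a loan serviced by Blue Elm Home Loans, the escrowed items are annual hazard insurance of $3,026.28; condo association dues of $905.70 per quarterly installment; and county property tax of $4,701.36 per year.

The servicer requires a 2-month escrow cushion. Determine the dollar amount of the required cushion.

$1,891.74

Hazard insurance = $3,026.28 annually
Condo association dues = $905.70 × 4 = $3,622.80 annually
County property tax = $4,701.36 annually
Yearly total = $3,026.28 + $3,622.80 + $4,701.36 = $11,350.44
Per month = $11,350.44 / 12 = $945.87
Reserve = 2 × $945.87 = $1,891.74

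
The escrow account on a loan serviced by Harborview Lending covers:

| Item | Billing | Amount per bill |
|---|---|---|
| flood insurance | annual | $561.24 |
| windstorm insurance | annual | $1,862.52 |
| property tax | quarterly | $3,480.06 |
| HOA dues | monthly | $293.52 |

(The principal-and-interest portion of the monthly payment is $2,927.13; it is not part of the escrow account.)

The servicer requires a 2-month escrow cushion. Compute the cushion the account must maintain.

Flood insurance = $561.24 annually
Windstorm insurance = $1,862.52 annually
Property tax = $3,480.06 × 4 = $13,920.24 annually
HOA dues = $293.52 × 12 = $3,522.24 annually
Total annual escrow = $19,866.24
Base monthly escrow = $19,866.24 ÷ 12 = $1,655.52
Cushion = 2 × $1,655.52 = $3,311.04

$3,311.04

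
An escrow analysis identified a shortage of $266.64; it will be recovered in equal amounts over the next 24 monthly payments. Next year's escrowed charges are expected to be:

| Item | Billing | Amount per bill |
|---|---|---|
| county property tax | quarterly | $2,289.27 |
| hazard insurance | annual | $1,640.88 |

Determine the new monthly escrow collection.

County property tax: $2,289.27 × 4 = $9,157.08/yr
Hazard insurance: $1,640.88/yr
Yearly total = $10,797.96
Base monthly escrow = $10,797.96 ÷ 12 = $899.83
Shortage spread = $266.64 / 24 = $11.11/mo
New monthly escrow = $899.83 + $11.11 = $910.94

$910.94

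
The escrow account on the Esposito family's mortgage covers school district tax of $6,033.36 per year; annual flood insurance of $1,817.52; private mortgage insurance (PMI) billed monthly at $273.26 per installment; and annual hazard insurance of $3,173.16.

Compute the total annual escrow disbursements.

School district tax = $6,033.36/yr
Flood insurance = $1,817.52/yr
Private mortgage insurance (PMI) = $273.26 × 12 = $3,279.12/yr
Hazard insurance = $3,173.16/yr
Total annual escrow = $6,033.36 + $1,817.52 + $3,279.12 + $3,173.16 = $14,303.16

$14,303.16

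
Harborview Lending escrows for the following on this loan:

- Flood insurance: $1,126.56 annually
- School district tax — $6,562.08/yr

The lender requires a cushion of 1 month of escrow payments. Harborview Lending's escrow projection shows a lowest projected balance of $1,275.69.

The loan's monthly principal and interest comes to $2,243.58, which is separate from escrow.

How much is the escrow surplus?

Flood insurance — $1,126.56 per year
School district tax — $6,562.08 per year
Combined annual = $7,688.64
Monthly = $7,688.64 ÷ 12 = $640.72
Required reserve = 1 × $640.72 = $640.72
Surplus = $1,275.69 − $640.72 = $634.97

$634.97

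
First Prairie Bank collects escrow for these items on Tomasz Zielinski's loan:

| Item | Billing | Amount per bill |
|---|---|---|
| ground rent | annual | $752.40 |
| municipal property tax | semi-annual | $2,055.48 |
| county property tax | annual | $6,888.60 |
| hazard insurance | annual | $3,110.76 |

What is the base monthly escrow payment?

$1,238.56

Ground rent — $752.40/yr
Municipal property tax — $2,055.48 × 2 = $4,110.96/yr
County property tax — $6,888.60/yr
Hazard insurance — $3,110.76/yr
Annual escrow total = $752.40 + $4,110.96 + $6,888.60 + $3,110.76 = $14,862.72
Monthly escrow = $14,862.72 / 12 = $1,238.56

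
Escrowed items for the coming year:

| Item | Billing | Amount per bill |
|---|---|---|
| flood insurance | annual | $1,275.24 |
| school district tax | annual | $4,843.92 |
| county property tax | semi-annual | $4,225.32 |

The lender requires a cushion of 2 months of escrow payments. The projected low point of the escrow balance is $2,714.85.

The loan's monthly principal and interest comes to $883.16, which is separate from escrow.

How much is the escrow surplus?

Flood insurance — $1,275.24 annually
School district tax — $4,843.92 annually
County property tax — $4,225.32 × 2 = $8,450.64 annually
Total per year = $1,275.24 + $4,843.92 + $8,450.64 = $14,569.80
Monthly escrow = $14,569.80 ÷ 12 = $1,214.15
Cushion = 2 × $1,214.15 = $2,428.30
Excess over cushion: $2,714.85 − $2,428.30 = $286.55

$286.55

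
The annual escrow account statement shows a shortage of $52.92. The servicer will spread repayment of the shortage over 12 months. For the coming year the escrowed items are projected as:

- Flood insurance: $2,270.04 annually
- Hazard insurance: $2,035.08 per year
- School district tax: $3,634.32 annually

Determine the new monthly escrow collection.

Flood insurance = $2,270.04 annually
Hazard insurance = $2,035.08 annually
School district tax = $3,634.32 annually
Annual escrow total = $2,270.04 + $2,035.08 + $3,634.32 = $7,939.44
Base monthly escrow = $7,939.44 / 12 = $661.62
Shortage spread = $52.92 / 12 = $4.41/mo
New monthly escrow = $661.62 + $4.41 = $666.03

$666.03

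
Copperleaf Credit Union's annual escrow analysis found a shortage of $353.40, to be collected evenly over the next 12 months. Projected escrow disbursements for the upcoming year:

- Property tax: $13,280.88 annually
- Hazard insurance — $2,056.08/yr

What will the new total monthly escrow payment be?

Property tax — $13,280.88/yr
Hazard insurance — $2,056.08/yr
Combined annual = $13,280.88 + $2,056.08 = $15,336.96
Monthly escrow = $15,336.96 ÷ 12 = $1,278.08
Shortage per month = $353.40 / 12 = $29.45
New monthly escrow = $1,278.08 + $29.45 = $1,307.53

$1,307.53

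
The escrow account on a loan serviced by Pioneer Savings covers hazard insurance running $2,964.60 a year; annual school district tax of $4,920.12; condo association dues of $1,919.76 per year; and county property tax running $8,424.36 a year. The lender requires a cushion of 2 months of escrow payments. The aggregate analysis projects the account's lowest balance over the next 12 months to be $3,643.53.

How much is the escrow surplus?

$605.39

Hazard insurance — $2,964.60/yr
School district tax — $4,920.12/yr
Condo association dues — $1,919.76/yr
County property tax — $8,424.36/yr
Yearly total = $2,964.60 + $4,920.12 + $1,919.76 + $8,424.36 = $18,228.84
Monthly = $18,228.84 ÷ 12 = $1,519.07
Required cushion = 2 × $1,519.07 = $3,038.14
Excess over cushion: $3,643.53 − $3,038.14 = $605.39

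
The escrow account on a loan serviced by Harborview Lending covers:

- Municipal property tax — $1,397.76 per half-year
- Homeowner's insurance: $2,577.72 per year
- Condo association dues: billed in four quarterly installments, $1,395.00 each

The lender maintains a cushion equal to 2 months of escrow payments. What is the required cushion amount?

Municipal property tax: $1,397.76 × 2 = $2,795.52 per year
Homeowner's insurance: $2,577.72 per year
Condo association dues: $1,395.00 × 4 = $5,580.00 per year
Combined annual = $2,795.52 + $2,577.72 + $5,580.00 = $10,953.24
Base monthly escrow = $10,953.24 / 12 = $912.77
Cushion = 2 × $912.77 = $1,825.54

$1,825.54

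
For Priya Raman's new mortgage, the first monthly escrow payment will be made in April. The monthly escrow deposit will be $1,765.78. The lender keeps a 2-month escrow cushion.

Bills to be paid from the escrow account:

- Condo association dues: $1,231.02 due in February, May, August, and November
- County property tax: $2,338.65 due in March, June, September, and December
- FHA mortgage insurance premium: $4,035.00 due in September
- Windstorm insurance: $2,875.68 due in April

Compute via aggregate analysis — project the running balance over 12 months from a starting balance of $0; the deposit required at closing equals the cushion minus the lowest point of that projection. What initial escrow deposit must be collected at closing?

Cushion = 2 × $1,765.78 = $3,531.56
Trial balance (start $0, +$1,765.78 each month, − disbursements):
  Apr: +$1,765.78 − $2,875.68 → -$1,109.90
  May: +$1,765.78 − $1,231.02 → -$575.14
  Jun: +$1,765.78 − $2,338.65 → -$1,148.01
  Jul: +$1,765.78 → $617.77
  Aug: +$1,765.78 − $1,231.02 → $1,152.53
  Sep: +$1,765.78 − $6,373.65 → -$3,455.34
  Oct: +$1,765.78 → -$1,689.56
  Nov: +$1,765.78 − $1,231.02 → -$1,154.80
  Dec: +$1,765.78 − $2,338.65 → -$1,727.67
  Jan: +$1,765.78 → $38.11
  Feb: +$1,765.78 − $1,231.02 → $572.87
  Mar: +$1,765.78 − $2,338.65 → $0.00
Lowest trial balance = -$3,455.34 (Sep)
Initial deposit = cushion − low point = $3,531.56 − (-$3,455.34) = $6,986.90

$6,986.90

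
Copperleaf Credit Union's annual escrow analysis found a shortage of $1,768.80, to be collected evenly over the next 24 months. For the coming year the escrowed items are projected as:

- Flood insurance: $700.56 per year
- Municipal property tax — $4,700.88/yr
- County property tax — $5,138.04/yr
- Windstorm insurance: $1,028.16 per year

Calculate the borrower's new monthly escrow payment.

Flood insurance: $700.56/yr
Municipal property tax: $4,700.88/yr
County property tax: $5,138.04/yr
Windstorm insurance: $1,028.16/yr
Yearly total = $700.56 + $4,700.88 + $5,138.04 + $1,028.16 = $11,567.64
Monthly = $11,567.64 ÷ 12 = $963.97
Shortage per month = $1,768.80 / 24 = $73.70
New monthly escrow = $963.97 + $73.70 = $1,037.67

$1,037.67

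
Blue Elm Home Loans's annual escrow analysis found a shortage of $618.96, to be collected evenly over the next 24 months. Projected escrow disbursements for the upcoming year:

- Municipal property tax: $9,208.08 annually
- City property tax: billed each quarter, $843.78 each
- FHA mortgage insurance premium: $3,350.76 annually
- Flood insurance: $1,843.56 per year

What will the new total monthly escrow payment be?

Municipal property tax = $9,208.08 annually
City property tax = $843.78 × 4 = $3,375.12 annually
FHA mortgage insurance premium = $3,350.76 annually
Flood insurance = $1,843.56 annually
Total per year = $9,208.08 + $3,375.12 + $3,350.76 + $1,843.56 = $17,777.52
Per month = $17,777.52 ÷ 12 = $1,481.46
Shortage per month = $618.96 ÷ 24 = $25.79
Adjusted monthly = $1,481.46 + $25.79 = $1,507.25

$1,507.25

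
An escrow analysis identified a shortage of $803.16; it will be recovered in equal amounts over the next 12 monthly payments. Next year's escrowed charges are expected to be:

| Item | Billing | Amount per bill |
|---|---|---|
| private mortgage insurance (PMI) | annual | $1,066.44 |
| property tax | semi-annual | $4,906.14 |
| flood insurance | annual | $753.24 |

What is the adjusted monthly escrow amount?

Private mortgage insurance (PMI) — $1,066.44
Property tax — $4,906.14 × 2 = $9,812.28
Flood insurance — $753.24
Total per year = $11,631.96
Monthly = $11,631.96 / 12 = $969.33
Monthly shortage recovery: $803.16 / 12 = $66.93
New monthly escrow = $969.33 + $66.93 = $1,036.26

$1,036.26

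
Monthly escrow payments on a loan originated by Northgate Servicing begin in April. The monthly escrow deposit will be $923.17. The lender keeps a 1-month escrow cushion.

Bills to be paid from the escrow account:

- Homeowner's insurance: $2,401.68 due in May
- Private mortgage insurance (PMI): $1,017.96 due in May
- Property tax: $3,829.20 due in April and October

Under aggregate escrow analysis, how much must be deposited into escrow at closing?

Cushion = 1 × $923.17 = $923.17
Trial balance (start $0, +$923.17 each month, − disbursements):
  Apr: +$923.17 − $3,829.20 → -$2,906.03
  May: +$923.17 − $3,419.64 → -$5,402.50
  Jun: +$923.17 → -$4,479.33
  Jul: +$923.17 → -$3,556.16
  Aug: +$923.17 → -$2,632.99
  Sep: +$923.17 → -$1,709.82
  Oct: +$923.17 − $3,829.20 → -$4,615.85
  Nov: +$923.17 → -$3,692.68
  Dec: +$923.17 → -$2,769.51
  Jan: +$923.17 → -$1,846.34
  Feb: +$923.17 → -$923.17
  Mar: +$923.17 → $0.00
Lowest trial balance = -$5,402.50 (May)
Initial deposit = cushion − low point = $923.17 − (-$5,402.50) = $6,325.67

$6,325.67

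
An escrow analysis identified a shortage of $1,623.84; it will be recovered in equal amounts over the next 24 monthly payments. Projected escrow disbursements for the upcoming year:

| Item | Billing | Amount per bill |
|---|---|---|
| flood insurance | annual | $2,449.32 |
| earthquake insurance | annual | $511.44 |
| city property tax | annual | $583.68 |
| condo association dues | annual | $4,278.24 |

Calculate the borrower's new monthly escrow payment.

Flood insurance: $2,449.32 annually
Earthquake insurance: $511.44 annually
City property tax: $583.68 annually
Condo association dues: $4,278.24 annually
Combined annual = $2,449.32 + $511.44 + $583.68 + $4,278.24 = $7,822.68
Per month = $7,822.68 / 12 = $651.89
Shortage spread = $1,623.84 ÷ 24 = $67.66/mo
Adjusted monthly = $651.89 + $67.66 = $719.55

$719.55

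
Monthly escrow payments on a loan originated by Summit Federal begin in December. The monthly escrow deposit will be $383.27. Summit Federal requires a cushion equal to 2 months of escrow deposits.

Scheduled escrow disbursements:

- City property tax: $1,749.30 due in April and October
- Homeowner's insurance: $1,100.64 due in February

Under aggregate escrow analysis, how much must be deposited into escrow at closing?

$1,700.13

Cushion = 2 × $383.27 = $766.54
Trial balance (start $0, +$383.27 each month, − disbursements):
  Dec: +$383.27 → $383.27
  Jan: +$383.27 → $766.54
  Feb: +$383.27 − $1,100.64 → $49.17
  Mar: +$383.27 → $432.44
  Apr: +$383.27 − $1,749.30 → -$933.59
  May: +$383.27 → -$550.32
  Jun: +$383.27 → -$167.05
  Jul: +$383.27 → $216.22
  Aug: +$383.27 → $599.49
  Sep: +$383.27 → $982.76
  Oct: +$383.27 − $1,749.30 → -$383.27
  Nov: +$383.27 → $0.00
Lowest trial balance = -$933.59 (Apr)
Initial deposit = cushion − low point = $766.54 − (-$933.59) = $1,700.13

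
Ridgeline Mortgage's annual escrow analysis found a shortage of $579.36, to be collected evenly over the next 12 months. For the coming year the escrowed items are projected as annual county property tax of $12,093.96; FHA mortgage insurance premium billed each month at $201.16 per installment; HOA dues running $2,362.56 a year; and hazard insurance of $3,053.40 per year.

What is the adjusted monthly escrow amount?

County property tax — $12,093.96/yr
FHA mortgage insurance premium — $201.16 × 12 = $2,413.92/yr
HOA dues — $2,362.56/yr
Hazard insurance — $3,053.40/yr
Total per year = $19,923.84
Monthly = $19,923.84 / 12 = $1,660.32
Shortage spread = $579.36 / 12 = $48.28/mo
Adjusted monthly = $1,660.32 + $48.28 = $1,708.60

$1,708.60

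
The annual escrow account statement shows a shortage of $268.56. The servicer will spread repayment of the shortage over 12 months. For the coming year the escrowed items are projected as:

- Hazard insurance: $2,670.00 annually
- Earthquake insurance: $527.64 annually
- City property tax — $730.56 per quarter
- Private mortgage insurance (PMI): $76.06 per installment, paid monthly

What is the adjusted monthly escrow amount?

Hazard insurance = $2,670.00 per year
Earthquake insurance = $527.64 per year
City property tax = $730.56 × 4 = $2,922.24 per year
Private mortgage insurance (PMI) = $76.06 × 12 = $912.72 per year
Annual escrow total = $2,670.00 + $527.64 + $2,922.24 + $912.72 = $7,032.60
Monthly escrow = $7,032.60 ÷ 12 = $586.05
Shortage spread = $268.56 / 12 = $22.38/mo
Adjusted monthly = $586.05 + $22.38 = $608.43

$608.43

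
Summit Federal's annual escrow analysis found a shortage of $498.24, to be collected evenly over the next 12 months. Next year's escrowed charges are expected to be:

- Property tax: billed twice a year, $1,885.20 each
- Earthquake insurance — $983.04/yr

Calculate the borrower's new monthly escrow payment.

Property tax — $1,885.20 × 2 = $3,770.40
Earthquake insurance — $983.04
Combined annual = $3,770.40 + $983.04 = $4,753.44
Base monthly escrow = $4,753.44 / 12 = $396.12
Monthly shortage recovery: $498.24 / 12 = $41.52
New monthly escrow = $396.12 + $41.52 = $437.64

$437.64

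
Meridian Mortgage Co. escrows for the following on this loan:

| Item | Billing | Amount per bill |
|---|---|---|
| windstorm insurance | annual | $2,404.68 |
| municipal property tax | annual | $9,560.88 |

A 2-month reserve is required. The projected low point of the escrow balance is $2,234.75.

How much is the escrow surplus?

Windstorm insurance — $2,404.68 annually
Municipal property tax — $9,560.88 annually
Yearly total = $2,404.68 + $9,560.88 = $11,965.56
Base monthly escrow = $11,965.56 ÷ 12 = $997.13
Cushion = 2 × $997.13 = $1,994.26
Excess over cushion: $2,234.75 − $1,994.26 = $240.49

$240.49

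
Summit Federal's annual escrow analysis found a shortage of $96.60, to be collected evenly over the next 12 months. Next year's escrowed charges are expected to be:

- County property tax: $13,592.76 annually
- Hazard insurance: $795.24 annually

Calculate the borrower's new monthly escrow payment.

$1,207.05

County property tax = $13,592.76 annually
Hazard insurance = $795.24 annually
Total annual escrow = $13,592.76 + $795.24 = $14,388.00
Base monthly escrow = $14,388.00 ÷ 12 = $1,199.00
Monthly shortage recovery: $96.60 ÷ 12 = $8.05
New monthly escrow = $1,199.00 + $8.05 = $1,207.05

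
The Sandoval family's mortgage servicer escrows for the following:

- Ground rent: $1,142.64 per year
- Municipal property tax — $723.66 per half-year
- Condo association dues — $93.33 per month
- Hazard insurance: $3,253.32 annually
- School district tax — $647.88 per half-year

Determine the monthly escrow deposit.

$688.25

Ground rent = $1,142.64 per year
Municipal property tax = $723.66 × 2 = $1,447.32 per year
Condo association dues = $93.33 × 12 = $1,119.96 per year
Hazard insurance = $3,253.32 per year
School district tax = $647.88 × 2 = $1,295.76 per year
Total annual escrow = $1,142.64 + $1,447.32 + $1,119.96 + $3,253.32 + $1,295.76 = $8,259.00
Monthly escrow = $8,259.00 ÷ 12 = $688.25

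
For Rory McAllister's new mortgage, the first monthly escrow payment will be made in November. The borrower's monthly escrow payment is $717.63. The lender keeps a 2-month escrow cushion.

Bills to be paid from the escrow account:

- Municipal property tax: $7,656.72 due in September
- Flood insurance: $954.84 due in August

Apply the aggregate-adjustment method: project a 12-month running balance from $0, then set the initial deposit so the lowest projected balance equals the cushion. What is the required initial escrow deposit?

$2,152.89

Cushion = 2 × $717.63 = $1,435.26
Trial balance (start $0, +$717.63 each month, − disbursements):
  Nov: +$717.63 → $717.63
  Dec: +$717.63 → $1,435.26
  Jan: +$717.63 → $2,152.89
  Feb: +$717.63 → $2,870.52
  Mar: +$717.63 → $3,588.15
  Apr: +$717.63 → $4,305.78
  May: +$717.63 → $5,023.41
  Jun: +$717.63 → $5,741.04
  Jul: +$717.63 → $6,458.67
  Aug: +$717.63 − $954.84 → $6,221.46
  Sep: +$717.63 − $7,656.72 → -$717.63
  Oct: +$717.63 → $0.00
Lowest trial balance = -$717.63 (Sep)
Initial deposit = cushion − low point = $1,435.26 − (-$717.63) = $2,152.89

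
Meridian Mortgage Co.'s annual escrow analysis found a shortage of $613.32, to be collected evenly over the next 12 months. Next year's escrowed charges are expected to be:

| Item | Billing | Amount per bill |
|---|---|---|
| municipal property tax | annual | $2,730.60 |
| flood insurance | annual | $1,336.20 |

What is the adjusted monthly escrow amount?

$390.01

Municipal property tax = $2,730.60
Flood insurance = $1,336.20
Yearly total = $2,730.60 + $1,336.20 = $4,066.80
Monthly escrow = $4,066.80 ÷ 12 = $338.90
Shortage spread = $613.32 ÷ 12 = $51.11/mo
New monthly escrow = $338.90 + $51.11 = $390.01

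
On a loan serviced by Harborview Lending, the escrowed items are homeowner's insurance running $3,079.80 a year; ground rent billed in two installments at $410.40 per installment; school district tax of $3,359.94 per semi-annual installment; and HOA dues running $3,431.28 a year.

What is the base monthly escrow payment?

Homeowner's insurance — $3,079.80
Ground rent — $410.40 × 2 = $820.80
School district tax — $3,359.94 × 2 = $6,719.88
HOA dues — $3,431.28
Yearly total = $14,051.76
Monthly escrow = $14,051.76 ÷ 12 = $1,170.98

$1,170.98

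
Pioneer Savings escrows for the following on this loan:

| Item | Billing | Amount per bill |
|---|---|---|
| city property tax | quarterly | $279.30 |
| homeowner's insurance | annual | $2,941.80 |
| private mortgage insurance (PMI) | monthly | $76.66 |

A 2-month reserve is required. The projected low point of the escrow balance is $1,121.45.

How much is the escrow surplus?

$291.63

City property tax — $279.30 × 4 = $1,117.20 annually
Homeowner's insurance — $2,941.80 annually
Private mortgage insurance (PMI) — $76.66 × 12 = $919.92 annually
Yearly total = $4,978.92
Base monthly escrow = $4,978.92 ÷ 12 = $414.91
Required cushion = 2 × $414.91 = $829.82
Surplus = $1,121.45 − $829.82 = $291.63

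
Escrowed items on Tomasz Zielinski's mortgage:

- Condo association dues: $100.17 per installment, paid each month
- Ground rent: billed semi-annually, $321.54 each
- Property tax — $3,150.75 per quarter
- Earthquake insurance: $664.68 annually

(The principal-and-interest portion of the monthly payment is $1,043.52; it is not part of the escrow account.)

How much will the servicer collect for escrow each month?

Condo association dues: $100.17 × 12 = $1,202.04 annually
Ground rent: $321.54 × 2 = $643.08 annually
Property tax: $3,150.75 × 4 = $12,603.00 annually
Earthquake insurance: $664.68 annually
Yearly total = $1,202.04 + $643.08 + $12,603.00 + $664.68 = $15,112.80
Monthly = $15,112.80 / 12 = $1,259.40

$1,259.40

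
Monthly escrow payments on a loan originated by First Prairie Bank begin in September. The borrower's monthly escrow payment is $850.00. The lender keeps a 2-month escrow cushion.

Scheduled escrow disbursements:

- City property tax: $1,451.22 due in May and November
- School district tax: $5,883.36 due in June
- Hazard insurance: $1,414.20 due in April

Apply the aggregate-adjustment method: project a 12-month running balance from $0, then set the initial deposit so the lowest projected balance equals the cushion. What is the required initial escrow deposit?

$3,400.00

Cushion = 2 × $850.00 = $1,700.00
Trial balance (start $0, +$850.00 each month, − disbursements):
  Sep: +$850.00 → $850.00
  Oct: +$850.00 → $1,700.00
  Nov: +$850.00 − $1,451.22 → $1,098.78
  Dec: +$850.00 → $1,948.78
  Jan: +$850.00 → $2,798.78
  Feb: +$850.00 → $3,648.78
  Mar: +$850.00 → $4,498.78
  Apr: +$850.00 − $1,414.20 → $3,934.58
  May: +$850.00 − $1,451.22 → $3,333.36
  Jun: +$850.00 − $5,883.36 → -$1,700.00
  Jul: +$850.00 → -$850.00
  Aug: +$850.00 → $0.00
Lowest trial balance = -$1,700.00 (Jun)
Initial deposit = cushion − low point = $1,700.00 − (-$1,700.00) = $3,400.00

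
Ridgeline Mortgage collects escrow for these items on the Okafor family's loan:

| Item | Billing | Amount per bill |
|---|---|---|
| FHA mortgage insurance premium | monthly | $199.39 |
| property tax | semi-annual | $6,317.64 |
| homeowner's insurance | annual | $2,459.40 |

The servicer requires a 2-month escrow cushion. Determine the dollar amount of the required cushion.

$2,914.56

FHA mortgage insurance premium = $199.39 × 12 = $2,392.68 annually
Property tax = $6,317.64 × 2 = $12,635.28 annually
Homeowner's insurance = $2,459.40 annually
Combined annual = $2,392.68 + $12,635.28 + $2,459.40 = $17,487.36
Monthly escrow = $17,487.36 ÷ 12 = $1,457.28
Cushion = 2 × $1,457.28 = $2,914.56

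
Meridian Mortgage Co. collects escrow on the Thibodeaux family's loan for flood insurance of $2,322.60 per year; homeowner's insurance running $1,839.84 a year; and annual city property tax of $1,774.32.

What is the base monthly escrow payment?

Flood insurance = $2,322.60 annually
Homeowner's insurance = $1,839.84 annually
City property tax = $1,774.32 annually
Total per year = $5,936.76
Per month = $5,936.76 ÷ 12 = $494.73

$494.73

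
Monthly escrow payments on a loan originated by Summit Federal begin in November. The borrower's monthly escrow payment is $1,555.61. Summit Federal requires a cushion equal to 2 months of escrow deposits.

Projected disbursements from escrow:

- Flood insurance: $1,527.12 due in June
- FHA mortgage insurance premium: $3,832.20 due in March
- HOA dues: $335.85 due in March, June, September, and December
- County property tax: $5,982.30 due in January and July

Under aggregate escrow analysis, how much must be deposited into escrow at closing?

$7,442.20

Cushion = 2 × $1,555.61 = $3,111.22
Trial balance (start $0, +$1,555.61 each month, − disbursements):
  Nov: +$1,555.61 → $1,555.61
  Dec: +$1,555.61 − $335.85 → $2,775.37
  Jan: +$1,555.61 − $5,982.30 → -$1,651.32
  Feb: +$1,555.61 → -$95.71
  Mar: +$1,555.61 − $4,168.05 → -$2,708.15
  Apr: +$1,555.61 → -$1,152.54
  May: +$1,555.61 → $403.07
  Jun: +$1,555.61 − $1,862.97 → $95.71
  Jul: +$1,555.61 − $5,982.30 → -$4,330.98
  Aug: +$1,555.61 → -$2,775.37
  Sep: +$1,555.61 − $335.85 → -$1,555.61
  Oct: +$1,555.61 → $0.00
Lowest trial balance = -$4,330.98 (Jul)
Initial deposit = cushion − low point = $3,111.22 − (-$4,330.98) = $7,442.20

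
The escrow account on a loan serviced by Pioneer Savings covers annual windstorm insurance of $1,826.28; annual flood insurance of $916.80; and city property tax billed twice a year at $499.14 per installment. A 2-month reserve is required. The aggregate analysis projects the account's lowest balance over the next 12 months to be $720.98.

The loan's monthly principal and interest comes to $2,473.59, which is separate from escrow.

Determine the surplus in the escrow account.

$97.42

Windstorm insurance: $1,826.28/yr
Flood insurance: $916.80/yr
City property tax: $499.14 × 2 = $998.28/yr
Total per year = $3,741.36
Per month = $3,741.36 / 12 = $311.78
Required cushion = 2 × $311.78 = $623.56
Excess over cushion: $720.98 − $623.56 = $97.42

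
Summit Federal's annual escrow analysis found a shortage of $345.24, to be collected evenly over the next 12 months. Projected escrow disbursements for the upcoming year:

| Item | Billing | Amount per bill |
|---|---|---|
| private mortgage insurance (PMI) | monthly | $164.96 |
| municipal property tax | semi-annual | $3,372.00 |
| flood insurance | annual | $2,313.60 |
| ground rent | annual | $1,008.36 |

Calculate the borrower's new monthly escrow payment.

$1,032.56

Private mortgage insurance (PMI): $164.96 × 12 = $1,979.52
Municipal property tax: $3,372.00 × 2 = $6,744.00
Flood insurance: $2,313.60
Ground rent: $1,008.36
Annual escrow total = $1,979.52 + $6,744.00 + $2,313.60 + $1,008.36 = $12,045.48
Base monthly escrow = $12,045.48 / 12 = $1,003.79
Monthly shortage recovery: $345.24 / 12 = $28.77
Adjusted monthly = $1,003.79 + $28.77 = $1,032.56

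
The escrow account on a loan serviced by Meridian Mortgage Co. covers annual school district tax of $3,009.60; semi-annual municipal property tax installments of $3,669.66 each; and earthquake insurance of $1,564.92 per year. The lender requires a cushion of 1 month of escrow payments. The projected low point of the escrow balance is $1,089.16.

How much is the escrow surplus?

School district tax: $3,009.60 per year
Municipal property tax: $3,669.66 × 2 = $7,339.32 per year
Earthquake insurance: $1,564.92 per year
Total per year = $11,913.84
Monthly = $11,913.84 ÷ 12 = $992.82
Cushion = 1 × $992.82 = $992.82
Excess over cushion: $1,089.16 − $992.82 = $96.34

$96.34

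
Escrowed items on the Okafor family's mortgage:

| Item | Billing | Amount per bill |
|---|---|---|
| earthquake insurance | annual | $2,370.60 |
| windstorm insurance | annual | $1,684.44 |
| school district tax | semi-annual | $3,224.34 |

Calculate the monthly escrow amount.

Earthquake insurance = $2,370.60/yr
Windstorm insurance = $1,684.44/yr
School district tax = $3,224.34 × 2 = $6,448.68/yr
Yearly total = $2,370.60 + $1,684.44 + $6,448.68 = $10,503.72
Per month = $10,503.72 ÷ 12 = $875.31

$875.31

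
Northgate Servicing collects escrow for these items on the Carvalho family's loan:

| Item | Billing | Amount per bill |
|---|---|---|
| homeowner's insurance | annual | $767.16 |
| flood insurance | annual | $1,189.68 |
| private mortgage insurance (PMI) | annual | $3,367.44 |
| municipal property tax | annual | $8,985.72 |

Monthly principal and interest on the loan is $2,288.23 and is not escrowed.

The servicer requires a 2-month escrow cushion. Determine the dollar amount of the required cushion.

$2,385.00

Homeowner's insurance: $767.16 per year
Flood insurance: $1,189.68 per year
Private mortgage insurance (PMI): $3,367.44 per year
Municipal property tax: $8,985.72 per year
Combined annual = $14,310.00
Monthly = $14,310.00 ÷ 12 = $1,192.50
Required cushion = 2 × $1,192.50 = $2,385.00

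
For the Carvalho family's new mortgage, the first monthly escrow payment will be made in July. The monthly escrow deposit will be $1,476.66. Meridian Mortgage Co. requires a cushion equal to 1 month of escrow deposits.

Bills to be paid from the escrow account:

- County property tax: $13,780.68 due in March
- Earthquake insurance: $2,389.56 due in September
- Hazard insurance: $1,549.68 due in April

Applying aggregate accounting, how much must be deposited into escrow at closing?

Cushion = 1 × $1,476.66 = $1,476.66
Trial balance (start $0, +$1,476.66 each month, − disbursements):
  Jul: +$1,476.66 → $1,476.66
  Aug: +$1,476.66 → $2,953.32
  Sep: +$1,476.66 − $2,389.56 → $2,040.42
  Oct: +$1,476.66 → $3,517.08
  Nov: +$1,476.66 → $4,993.74
  Dec: +$1,476.66 → $6,470.40
  Jan: +$1,476.66 → $7,947.06
  Feb: +$1,476.66 → $9,423.72
  Mar: +$1,476.66 − $13,780.68 → -$2,880.30
  Apr: +$1,476.66 − $1,549.68 → -$2,953.32
  May: +$1,476.66 → -$1,476.66
  Jun: +$1,476.66 → $0.00
Lowest trial balance = -$2,953.32 (Apr)
Initial deposit = cushion − low point = $1,476.66 − (-$2,953.32) = $4,429.98

$4,429.98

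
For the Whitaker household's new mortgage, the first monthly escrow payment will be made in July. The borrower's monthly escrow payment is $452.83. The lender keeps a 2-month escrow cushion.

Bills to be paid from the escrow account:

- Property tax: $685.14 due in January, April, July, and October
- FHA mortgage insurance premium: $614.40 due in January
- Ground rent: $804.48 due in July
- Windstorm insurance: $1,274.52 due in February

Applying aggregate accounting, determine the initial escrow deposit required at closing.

Cushion = 2 × $452.83 = $905.66
Trial balance (start $0, +$452.83 each month, − disbursements):
  Jul: +$452.83 − $1,489.62 → -$1,036.79
  Aug: +$452.83 → -$583.96
  Sep: +$452.83 → -$131.13
  Oct: +$452.83 − $685.14 → -$363.44
  Nov: +$452.83 → $89.39
  Dec: +$452.83 → $542.22
  Jan: +$452.83 − $1,299.54 → -$304.49
  Feb: +$452.83 − $1,274.52 → -$1,126.18
  Mar: +$452.83 → -$673.35
  Apr: +$452.83 − $685.14 → -$905.66
  May: +$452.83 → -$452.83
  Jun: +$452.83 → $0.00
Lowest trial balance = -$1,126.18 (Feb)
Initial deposit = cushion − low point = $905.66 − (-$1,126.18) = $2,031.84

$2,031.84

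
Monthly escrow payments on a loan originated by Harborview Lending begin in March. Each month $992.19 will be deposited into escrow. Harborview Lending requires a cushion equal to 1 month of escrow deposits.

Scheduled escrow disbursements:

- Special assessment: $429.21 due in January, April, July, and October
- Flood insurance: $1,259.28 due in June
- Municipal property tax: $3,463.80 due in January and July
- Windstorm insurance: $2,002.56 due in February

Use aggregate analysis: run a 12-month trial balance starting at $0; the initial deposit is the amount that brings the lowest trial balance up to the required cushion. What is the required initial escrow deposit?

Cushion = 1 × $992.19 = $992.19
Trial balance (start $0, +$992.19 each month, − disbursements):
  Mar: +$992.19 → $992.19
  Apr: +$992.19 − $429.21 → $1,555.17
  May: +$992.19 → $2,547.36
  Jun: +$992.19 − $1,259.28 → $2,280.27
  Jul: +$992.19 − $3,893.01 → -$620.55
  Aug: +$992.19 → $371.64
  Sep: +$992.19 → $1,363.83
  Oct: +$992.19 − $429.21 → $1,926.81
  Nov: +$992.19 → $2,919.00
  Dec: +$992.19 → $3,911.19
  Jan: +$992.19 − $3,893.01 → $1,010.37
  Feb: +$992.19 − $2,002.56 → $0.00
Lowest trial balance = -$620.55 (Jul)
Initial deposit = cushion − low point = $992.19 − (-$620.55) = $1,612.74

$1,612.74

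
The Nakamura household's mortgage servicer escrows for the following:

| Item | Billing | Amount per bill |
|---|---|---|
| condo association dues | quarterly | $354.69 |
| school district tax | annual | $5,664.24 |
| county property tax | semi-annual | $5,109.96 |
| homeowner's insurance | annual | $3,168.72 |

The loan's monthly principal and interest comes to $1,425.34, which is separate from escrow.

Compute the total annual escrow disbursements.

$20,471.64

Condo association dues — $354.69 × 4 = $1,418.76 per year
School district tax — $5,664.24 per year
County property tax — $5,109.96 × 2 = $10,219.92 per year
Homeowner's insurance — $3,168.72 per year
Annual escrow total = $1,418.76 + $5,664.24 + $10,219.92 + $3,168.72 = $20,471.64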